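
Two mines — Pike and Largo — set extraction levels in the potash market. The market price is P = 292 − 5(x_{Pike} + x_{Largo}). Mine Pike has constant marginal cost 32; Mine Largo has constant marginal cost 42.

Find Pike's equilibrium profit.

1620

Mine Pike's profit: π = x_{Pike}(292 − 5(x_{Pike} + x_{Largo})) − 32x_{Pike}.
∂π/∂x_{Pike} = 260 − 10x_{Pike} − 5x_{Largo} = 0, so x_{Pike} = 26 − 0.5x_{Largo}.
By the same steps for Largo: x_{Largo} = 25 − 0.5x_{Pike}.
Substituting the second reaction function into the first: x_{Pike} = 26 − 0.5(25 − 0.5x_{Pike}), which gives 0.75x_{Pike} = 13.5 ⇒ x_{Pike} = 18.
Then x_{Largo} = 25 − 0.5·18 = 16.
Price P = 292 − 5·34 = 122.
Pike's profit: (122 − 32)·18 = 1620.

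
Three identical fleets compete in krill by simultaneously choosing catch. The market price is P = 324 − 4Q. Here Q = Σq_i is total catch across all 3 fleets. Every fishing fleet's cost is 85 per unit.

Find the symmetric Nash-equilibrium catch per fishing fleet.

A representative fishing fleet's profit is π_i = q_i(324 − 4Q) − 85q_i, with Q = q_i + Σ_{j≠i} q_j.
First-order condition: 239 − 8q_i − 4Σ_{j≠i} q_j = 0.
In a symmetric equilibrium every fishing fleet chooses the same q, so Σ_{j≠i} q_j = 2q. The condition becomes 239 − 16q = 0, giving q = 239/16 = 14.9375.

14.9375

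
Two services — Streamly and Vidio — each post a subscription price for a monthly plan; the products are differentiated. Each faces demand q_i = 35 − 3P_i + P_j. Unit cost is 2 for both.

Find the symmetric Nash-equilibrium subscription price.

Streamly's profit: π = (P_{Streamly} − 2)(35 − 3P_{Streamly} + P_{Vidio}).
∂π/∂P_{Streamly} = 41 − 6P_{Streamly} + P_{Vidio} = 0 ⇒ P_{Streamly} = 41/6 + (1/6)P_{Vidio}.
Setting P_{Streamly} = P_{Vidio} in the reaction function: P_{Streamly} = 41/6 + (1/6)P_{Streamly}, so P_{Streamly} = (41/6) / (5/6) = 8.2.

8.2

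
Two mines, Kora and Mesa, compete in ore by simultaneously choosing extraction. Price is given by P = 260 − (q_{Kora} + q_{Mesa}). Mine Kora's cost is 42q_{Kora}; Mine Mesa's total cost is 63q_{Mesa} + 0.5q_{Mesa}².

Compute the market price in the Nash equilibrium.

Mine Kora's profit: π = q_{Kora}(260 − (q_{Kora} + q_{Mesa})) − 42q_{Kora}.
∂π/∂q_{Kora} = 218 − 2q_{Kora} − q_{Mesa} = 0, so q_{Kora} = 109 − 0.5q_{Mesa}.
For Mesa: ∂π/∂q_{Mesa} = 197 − 3q_{Mesa} − q_{Kora} = 0 ⇒ q_{Mesa} = 197/3 − (1/3)q_{Kora}.
Plugging q_{Mesa} into Kora's best response: q_{Kora} = 109 − 0.5(197/3 − (1/3)q_{Kora}) ⇒ (5/6)q_{Kora} = 457/6, so q_{Kora} = 91.4.
Then q_{Mesa} = 197/3 − (1/3)·91.4 = 35.2.
Equilibrium price: P = 260 − 126.6 = 133.4.

133.4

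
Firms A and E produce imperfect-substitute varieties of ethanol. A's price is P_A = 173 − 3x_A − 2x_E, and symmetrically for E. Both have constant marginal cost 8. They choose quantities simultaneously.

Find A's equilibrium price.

Firm A's profit: π = x_A(173 − 3x_A − 2x_E) − 8x_A.
∂π/∂x_A = 165 − 6x_A − 2x_E = 0 ⇒ x_A = 27.5 − (1/3)x_E.
By symmetry x_E = x_A; substituting into the reaction function, (4/3)x_A = 27.5 and x_A = 20.625.
P_A = 173 − 3·20.625 − 2·20.625 = 69.875.

69.875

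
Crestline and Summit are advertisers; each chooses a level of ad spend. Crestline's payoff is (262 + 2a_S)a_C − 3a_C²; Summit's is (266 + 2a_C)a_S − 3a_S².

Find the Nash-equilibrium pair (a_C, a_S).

Expanding Crestline's payoff: 262a_C + 2a_Sa_C − 3a_C².
∂π/∂a_C = 262 + 2a_S − 6a_C = 0, so a_C = 131/3 + (1/3)a_S.
Likewise for Summit: a_S = 133/3 + (1/3)a_C.
Solving the two reaction functions simultaneously: (1 − (1/3)(1/3))a_C = 131/3 + (1/3)·(133/3), so (8/9)a_C = 526/9 and a_C = 65.75.
Then a_S = 133/3 + (1/3)·65.75 = 66.25.

65.75, 66.25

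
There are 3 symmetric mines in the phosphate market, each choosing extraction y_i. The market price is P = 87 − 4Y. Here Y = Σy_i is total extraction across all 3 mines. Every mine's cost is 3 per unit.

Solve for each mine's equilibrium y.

5.25

A representative mine's profit is π_i = y_i(87 − 4Y) − 3y_i, with Y = y_i + Σ_{j≠i} y_j.
First-order condition: 84 − 8y_i − 4Σ_{j≠i} y_j = 0.
Imposing symmetry (y_j = y for all j) turns Σ_{j≠i} y_j into 2y, so 84 = 16y and y = 5.25.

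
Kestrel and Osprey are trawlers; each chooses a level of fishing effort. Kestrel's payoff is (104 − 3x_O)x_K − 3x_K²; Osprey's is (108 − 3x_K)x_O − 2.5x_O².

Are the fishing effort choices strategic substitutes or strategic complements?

strategic substitutes

Expanding Kestrel's payoff: 104x_K − 3x_Ox_K − 3x_K².
∂π/∂x_K = 104 − 3x_O − 6x_K = 0, so x_K = 52/3 − 0.5x_O.
The best-response slope dx_K/dx_O = −0.5 < 0: the reaction function is downward-sloping, so the choices are strategic substitutes.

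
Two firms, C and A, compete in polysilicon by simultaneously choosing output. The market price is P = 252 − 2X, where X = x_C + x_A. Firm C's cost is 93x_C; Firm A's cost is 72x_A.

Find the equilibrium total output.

56.5

Firm C's profit: π = x_C(252 − 2(x_C + x_A)) − 93x_C.
∂π/∂x_C = 159 − 4x_C − 2x_A = 0, so x_C = 39.75 − 0.5x_A.
By the same steps for A: x_A = 45 − 0.5x_C.
Substituting the second reaction function into the first: x_C = 39.75 − 0.5(45 − 0.5x_C), which gives 0.75x_C = 17.25 ⇒ x_C = 23.
Then x_A = 45 − 0.5·23 = 33.5.
Total output: 23 + 33.5 = 56.5.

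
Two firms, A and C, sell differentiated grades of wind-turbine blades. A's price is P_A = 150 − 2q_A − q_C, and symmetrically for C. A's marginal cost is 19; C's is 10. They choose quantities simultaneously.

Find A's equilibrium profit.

Firm A's profit: π = q_A(150 − 2q_A − q_C) − 19q_A.
∂π/∂q_A = 131 − 4q_A − q_C = 0 ⇒ q_A = 32.75 − 0.25q_C.
Similarly q_C = 35 − 0.25q_A.
Substituting the second reaction function into the first: q_A = 32.75 − 0.25(35 − 0.25q_A), which gives 0.9375q_A = 24 ⇒ q_A = 25.6.
Then q_C = 35 − 0.25·25.6 = 28.6.
P_A = 150 − 2·25.6 − 28.6 = 70.2.
Profit = (70.2 − 19)·25.6 = 1310.72.

1310.72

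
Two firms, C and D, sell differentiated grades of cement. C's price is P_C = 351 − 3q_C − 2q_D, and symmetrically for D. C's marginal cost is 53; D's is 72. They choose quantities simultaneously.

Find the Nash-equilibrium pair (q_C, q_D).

Firm C's profit: π = q_C(351 − 3q_C − 2q_D) − 53q_C.
∂π/∂q_C = 298 − 6q_C − 2q_D = 0 ⇒ q_C = 149/3 − (1/3)q_D.
Similarly q_D = 46.5 − (1/3)q_C.
Plugging q_D into C's best response: q_C = 149/3 − (1/3)(46.5 − (1/3)q_C) ⇒ (8/9)q_C = 205/6, so q_C = 38.4375.
Then q_D = 46.5 − (1/3)·38.4375 = 33.6875.

38.4375, 33.6875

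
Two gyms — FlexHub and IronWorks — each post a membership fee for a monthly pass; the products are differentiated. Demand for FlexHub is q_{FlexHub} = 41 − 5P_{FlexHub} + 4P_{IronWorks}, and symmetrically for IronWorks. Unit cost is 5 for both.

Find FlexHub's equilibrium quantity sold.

30

FlexHub's profit: π = (P_{FlexHub} − 5)(41 − 5P_{FlexHub} + 4P_{IronWorks}).
∂π/∂P_{FlexHub} = 66 − 10P_{FlexHub} + 4P_{IronWorks} = 0 ⇒ P_{FlexHub} = 6.6 + 0.4P_{IronWorks}.
Setting P_{FlexHub} = P_{IronWorks} in the reaction function: P_{FlexHub} = 6.6 + 0.4P_{FlexHub}, so P_{FlexHub} = 6.6 / 0.6 = 11.
q_{FlexHub} = 41 − 5·11 + 4·11 = 30.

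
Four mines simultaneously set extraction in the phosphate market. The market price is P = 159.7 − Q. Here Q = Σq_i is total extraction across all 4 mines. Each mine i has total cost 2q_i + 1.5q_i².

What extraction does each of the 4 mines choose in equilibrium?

19.7125

A representative mine's profit is π_i = q_i(159.7 − Q) − 2q_i − 1.5q_i², with Q = q_i + Σ_{j≠i} q_j.
First-order condition: 157.7 − 5q_i − Σ_{j≠i} q_j = 0.
Imposing symmetry (q_j = q for all j) turns Σ_{j≠i} q_j into 3q, so 157.7 = 8q and q = 19.7125.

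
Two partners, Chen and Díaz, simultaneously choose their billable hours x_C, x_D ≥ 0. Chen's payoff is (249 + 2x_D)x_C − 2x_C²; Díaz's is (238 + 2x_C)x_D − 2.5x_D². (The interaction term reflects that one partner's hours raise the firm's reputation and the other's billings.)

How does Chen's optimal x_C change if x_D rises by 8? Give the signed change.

4

Expanding Chen's payoff: 249x_C + 2x_Dx_C − 2x_C².
∂π/∂x_C = 249 + 2x_D − 4x_C = 0, so x_C = 62.25 + 0.5x_D.
The reaction-function slope is 0.5, so an 8-unit rise in x_D moves x_C by 0.5 × 8 = 4. Chen's best response rises — the actions are strategic complements.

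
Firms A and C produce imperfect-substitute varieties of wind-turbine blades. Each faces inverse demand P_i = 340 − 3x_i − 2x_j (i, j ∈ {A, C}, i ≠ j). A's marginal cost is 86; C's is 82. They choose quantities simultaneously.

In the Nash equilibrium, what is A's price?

180.5

Firm A's profit: π = x_A(340 − 3x_A − 2x_C) − 86x_A.
∂π/∂x_A = 254 − 6x_A − 2x_C = 0 ⇒ x_A = 127/3 − (1/3)x_C.
Similarly x_C = 43 − (1/3)x_A.
Substituting the second reaction function into the first: x_A = 127/3 − (1/3)(43 − (1/3)x_A), which gives (8/9)x_A = 28 ⇒ x_A = 31.5.
Then x_C = 43 − (1/3)·31.5 = 32.5.
P_A = 340 − 3·31.5 − 2·32.5 = 180.5.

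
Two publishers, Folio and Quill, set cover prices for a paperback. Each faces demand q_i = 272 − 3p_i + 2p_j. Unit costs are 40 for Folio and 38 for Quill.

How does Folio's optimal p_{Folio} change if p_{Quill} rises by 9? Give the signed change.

Folio's profit: π = (p_{Folio} − 40)(272 − 3p_{Folio} + 2p_{Quill}).
∂π/∂p_{Folio} = 392 − 6p_{Folio} + 2p_{Quill} = 0 ⇒ p_{Folio} = 196/3 + (1/3)p_{Quill}.
The reaction-function slope is 1/3, so a 9-unit rise in p_{Quill} moves p_{Folio} by 1/3 × 9 = 3. Folio's best response rises — the actions are strategic complements.

3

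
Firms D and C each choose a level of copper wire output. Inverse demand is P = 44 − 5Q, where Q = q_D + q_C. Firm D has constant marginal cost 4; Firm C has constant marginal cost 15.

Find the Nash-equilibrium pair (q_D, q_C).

Firm D's profit: π = q_D(44 − 5(q_D + q_C)) − 4q_D.
∂π/∂q_D = 40 − 10q_D − 5q_C = 0, so q_D = 4 − 0.5q_C.
By the same steps for C: q_C = 2.9 − 0.5q_D.
Substituting the second reaction function into the first: q_D = 4 − 0.5(2.9 − 0.5q_D), which gives 0.75q_D = 2.55 ⇒ q_D = 3.4.
Then q_C = 2.9 − 0.5·3.4 = 1.2.

3.4, 1.2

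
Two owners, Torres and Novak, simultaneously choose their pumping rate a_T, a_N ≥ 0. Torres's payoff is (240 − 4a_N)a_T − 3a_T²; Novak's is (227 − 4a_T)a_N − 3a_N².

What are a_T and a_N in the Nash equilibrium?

26.6, 20.1

Expanding Torres's payoff: 240a_T − 4a_Na_T − 3a_T².
∂π/∂a_T = 240 − 4a_N − 6a_T = 0, so a_T = 40 − (2/3)a_N.
Likewise for Novak: a_N = 227/6 − (2/3)a_T.
Plugging a_N into Torres's best response: a_T = 40 − (2/3)(227/6 − (2/3)a_T) ⇒ (5/9)a_T = 133/9, so a_T = 26.6.
Then a_N = 227/6 − (2/3)·26.6 = 20.1.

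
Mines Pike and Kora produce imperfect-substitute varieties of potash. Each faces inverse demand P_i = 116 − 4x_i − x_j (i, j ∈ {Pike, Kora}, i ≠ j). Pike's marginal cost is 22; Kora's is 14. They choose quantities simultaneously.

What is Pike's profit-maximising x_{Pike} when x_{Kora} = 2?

Mine Pike's profit: π = x_{Pike}(116 − 4x_{Pike} − x_{Kora}) − 22x_{Pike}.
∂π/∂x_{Pike} = 94 − 8x_{Pike} − x_{Kora} = 0 ⇒ x_{Pike} = 11.75 − 0.125x_{Kora}.
At x_{Kora} = 2: x_{Pike} = 11.75 − 0.125·2 = 11.5.

11.5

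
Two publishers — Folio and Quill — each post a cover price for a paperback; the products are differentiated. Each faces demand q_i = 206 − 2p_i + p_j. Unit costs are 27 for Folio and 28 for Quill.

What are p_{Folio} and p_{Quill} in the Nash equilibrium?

86.8, 87.2

Folio's profit: π = (p_{Folio} − 27)(206 − 2p_{Folio} + p_{Quill}).
∂π/∂p_{Folio} = 260 − 4p_{Folio} + p_{Quill} = 0 ⇒ p_{Folio} = 65 + 0.25p_{Quill}.
Similarly p_{Quill} = 65.5 + 0.25p_{Folio}.
Plugging p_{Quill} into Folio's best response: p_{Folio} = 65 + 0.25(65.5 + 0.25p_{Folio}) ⇒ 0.9375p_{Folio} = 81.375, so p_{Folio} = 86.8.
Then p_{Quill} = 65.5 + 0.25·86.8 = 87.2.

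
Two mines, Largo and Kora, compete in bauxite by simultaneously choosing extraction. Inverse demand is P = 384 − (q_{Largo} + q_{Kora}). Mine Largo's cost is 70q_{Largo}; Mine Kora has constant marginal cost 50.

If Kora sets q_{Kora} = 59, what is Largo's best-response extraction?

Mine Largo's profit: π = q_{Largo}(384 − (q_{Largo} + q_{Kora})) − 70q_{Largo}.
∂π/∂q_{Largo} = 314 − 2q_{Largo} − q_{Kora} = 0, so q_{Largo} = 157 − 0.5q_{Kora}.
At q_{Kora} = 59: q_{Largo} = 157 − 0.5·59 = 127.5.

127.5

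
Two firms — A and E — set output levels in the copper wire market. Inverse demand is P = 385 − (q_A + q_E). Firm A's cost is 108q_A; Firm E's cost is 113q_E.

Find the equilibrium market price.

202

Firm A's profit: π = q_A(385 − (q_A + q_E)) − 108q_A.
∂π/∂q_A = 277 − 2q_A − q_E = 0, so q_A = 138.5 − 0.5q_E.
By the same steps for E: q_E = 136 − 0.5q_A.
Substituting the second reaction function into the first: q_A = 138.5 − 0.5(136 − 0.5q_A), which gives 0.75q_A = 70.5 ⇒ q_A = 94.
Then q_E = 136 − 0.5·94 = 89.
Equilibrium price: P = 385 − 183 = 202.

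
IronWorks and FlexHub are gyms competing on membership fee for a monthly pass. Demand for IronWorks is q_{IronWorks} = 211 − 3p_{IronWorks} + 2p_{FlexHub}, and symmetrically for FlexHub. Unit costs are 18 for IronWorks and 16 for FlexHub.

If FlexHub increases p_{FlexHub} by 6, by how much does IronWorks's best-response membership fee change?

IronWorks's profit: π = (p_{IronWorks} − 18)(211 − 3p_{IronWorks} + 2p_{FlexHub}).
∂π/∂p_{IronWorks} = 265 − 6p_{IronWorks} + 2p_{FlexHub} = 0 ⇒ p_{IronWorks} = 265/6 + (1/3)p_{FlexHub}.
The reaction-function slope is 1/3, so a 6-unit rise in p_{FlexHub} moves p_{IronWorks} by 1/3 × 6 = 2. IronWorks's best response rises — the actions are strategic complements.

2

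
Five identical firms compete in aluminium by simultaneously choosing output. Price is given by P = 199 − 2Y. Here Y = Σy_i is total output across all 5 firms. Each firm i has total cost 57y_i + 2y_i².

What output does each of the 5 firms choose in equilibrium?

A representative firm's profit is π_i = y_i(199 − 2Y) − 57y_i − 2y_i², with Y = y_i + Σ_{j≠i} y_j.
First-order condition: 142 − 8y_i − 2Σ_{j≠i} y_j = 0.
With identical firms, set every y_j = y: then 142 − 8y − 8y = 0, i.e. y = 142/16 = 8.875.

8.875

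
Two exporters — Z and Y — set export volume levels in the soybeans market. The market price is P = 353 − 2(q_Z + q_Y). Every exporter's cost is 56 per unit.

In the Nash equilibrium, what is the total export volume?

99

Exporter Z's profit: π = q_Z(353 − 2(q_Z + q_Y)) − 56q_Z.
∂π/∂q_Z = 297 − 4q_Z − 2q_Y = 0, so q_Z = 74.25 − 0.5q_Y.
The game is symmetric, so in equilibrium q_Y = q_Z: the reaction function gives 1.5q_Z = 74.25, hence q_Z = 49.5.
Total export volume: 49.5 + 49.5 = 99.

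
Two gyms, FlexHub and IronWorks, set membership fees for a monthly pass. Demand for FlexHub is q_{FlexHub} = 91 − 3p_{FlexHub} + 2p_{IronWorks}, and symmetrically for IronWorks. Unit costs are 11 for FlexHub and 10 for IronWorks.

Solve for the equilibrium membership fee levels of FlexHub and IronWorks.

30.8125, 30.4375

FlexHub's profit: π = (p_{FlexHub} − 11)(91 − 3p_{FlexHub} + 2p_{IronWorks}).
∂π/∂p_{FlexHub} = 124 − 6p_{FlexHub} + 2p_{IronWorks} = 0 ⇒ p_{FlexHub} = 62/3 + (1/3)p_{IronWorks}.
Similarly p_{IronWorks} = 121/6 + (1/3)p_{FlexHub}.
Solving the two reaction functions simultaneously: (1 − (1/3)(1/3))p_{FlexHub} = 62/3 + (1/3)·(121/6), so (8/9)p_{FlexHub} = 493/18 and p_{FlexHub} = 30.8125.
Then p_{IronWorks} = 121/6 + (1/3)·30.8125 = 30.4375.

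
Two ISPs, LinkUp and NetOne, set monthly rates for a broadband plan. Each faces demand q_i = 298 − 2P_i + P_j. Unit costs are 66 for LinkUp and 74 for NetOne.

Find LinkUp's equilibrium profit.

LinkUp's profit: π = (P_{LinkUp} − 66)(298 − 2P_{LinkUp} + P_{NetOne}).
∂π/∂P_{LinkUp} = 430 − 4P_{LinkUp} + P_{NetOne} = 0 ⇒ P_{LinkUp} = 107.5 + 0.25P_{NetOne}.
Similarly P_{NetOne} = 111.5 + 0.25P_{LinkUp}.
Substituting the second reaction function into the first: P_{LinkUp} = 107.5 + 0.25(111.5 + 0.25P_{LinkUp}), which gives 0.9375P_{LinkUp} = 135.375 ⇒ P_{LinkUp} = 144.4.
Then P_{NetOne} = 111.5 + 0.25·144.4 = 147.6.
q_{LinkUp} = 298 − 2·144.4 + 147.6 = 156.8.
Profit = (144.4 − 66)·156.8 = 12293.12.

12293.12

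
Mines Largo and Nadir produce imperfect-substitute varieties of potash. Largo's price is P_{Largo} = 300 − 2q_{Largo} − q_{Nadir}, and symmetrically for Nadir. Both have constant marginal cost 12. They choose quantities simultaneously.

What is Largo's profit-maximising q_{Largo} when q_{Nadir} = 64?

56

Mine Largo's profit: π = q_{Largo}(300 − 2q_{Largo} − q_{Nadir}) − 12q_{Largo}.
∂π/∂q_{Largo} = 288 − 4q_{Largo} − q_{Nadir} = 0 ⇒ q_{Largo} = 72 − 0.25q_{Nadir}.
At q_{Nadir} = 64: q_{Largo} = 72 − 0.25·64 = 56.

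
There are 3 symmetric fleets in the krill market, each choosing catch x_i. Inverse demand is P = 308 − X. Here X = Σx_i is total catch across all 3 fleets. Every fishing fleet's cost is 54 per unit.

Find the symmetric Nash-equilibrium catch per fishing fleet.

63.5

A representative fishing fleet's profit is π_i = x_i(308 − X) − 54x_i, with X = x_i + Σ_{j≠i} x_j.
First-order condition: 254 − 2x_i − Σ_{j≠i} x_j = 0.
With identical fishing fleets, set every x_j = x: then 254 − 2x − 2x = 0, i.e. x = 254/4 = 63.5.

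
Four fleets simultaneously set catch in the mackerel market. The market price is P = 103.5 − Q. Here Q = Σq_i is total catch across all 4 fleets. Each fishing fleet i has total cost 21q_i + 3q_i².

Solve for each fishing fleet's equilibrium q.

7.5

A representative fishing fleet's profit is π_i = q_i(103.5 − Q) − 21q_i − 3q_i², with Q = q_i + Σ_{j≠i} q_j.
First-order condition: 82.5 − 8q_i − Σ_{j≠i} q_j = 0.
In a symmetric equilibrium every fishing fleet chooses the same q, so Σ_{j≠i} q_j = 3q. The condition becomes 82.5 − 11q = 0, giving q = 82.5/11 = 7.5.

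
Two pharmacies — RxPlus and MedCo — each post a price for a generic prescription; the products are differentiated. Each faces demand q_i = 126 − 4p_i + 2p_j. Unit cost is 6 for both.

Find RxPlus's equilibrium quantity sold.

76

RxPlus's profit: π = (p_{RxPlus} − 6)(126 − 4p_{RxPlus} + 2p_{MedCo}).
∂π/∂p_{RxPlus} = 150 − 8p_{RxPlus} + 2p_{MedCo} = 0 ⇒ p_{RxPlus} = 18.75 + 0.25p_{MedCo}.
The game is symmetric, so in equilibrium p_{MedCo} = p_{RxPlus}: the reaction function gives 0.75p_{RxPlus} = 18.75, hence p_{RxPlus} = 25.
q_{RxPlus} = 126 − 4·25 + 2·25 = 76.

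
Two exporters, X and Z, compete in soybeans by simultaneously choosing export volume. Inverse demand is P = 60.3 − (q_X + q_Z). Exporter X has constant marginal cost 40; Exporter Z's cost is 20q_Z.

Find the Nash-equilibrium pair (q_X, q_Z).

0.1, 20.1

Exporter X's profit: π = q_X(60.3 − (q_X + q_Z)) − 40q_X.
∂π/∂q_X = 20.3 − 2q_X − q_Z = 0, so q_X = 10.15 − 0.5q_Z.
By the same steps for Z: q_Z = 20.15 − 0.5q_X.
Plugging q_Z into X's best response: q_X = 10.15 − 0.5(20.15 − 0.5q_X) ⇒ 0.75q_X = 0.075, so q_X = 0.1.
Then q_Z = 20.15 − 0.5·0.1 = 20.1.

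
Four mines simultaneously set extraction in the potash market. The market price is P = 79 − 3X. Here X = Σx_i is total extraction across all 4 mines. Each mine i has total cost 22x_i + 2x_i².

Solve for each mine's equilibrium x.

A representative mine's profit is π_i = x_i(79 − 3X) − 22x_i − 2x_i², with X = x_i + Σ_{j≠i} x_j.
First-order condition: 57 − 10x_i − 3Σ_{j≠i} x_j = 0.
In a symmetric equilibrium every mine chooses the same x, so Σ_{j≠i} x_j = 3x. The condition becomes 57 − 19x = 0, giving x = 57/19 = 3.

3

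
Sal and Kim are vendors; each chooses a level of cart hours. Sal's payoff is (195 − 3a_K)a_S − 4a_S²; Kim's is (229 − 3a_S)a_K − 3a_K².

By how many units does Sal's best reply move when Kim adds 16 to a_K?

-6

Expanding Sal's payoff: 195a_S − 3a_Ka_S − 4a_S².
∂π/∂a_S = 195 − 3a_K − 8a_S = 0, so a_S = 24.375 − 0.375a_K.
The reaction-function slope is −0.375, so a 16-unit rise in a_K moves a_S by −0.375 × 16 = −6. Sal's best response falls — the actions are strategic substitutes.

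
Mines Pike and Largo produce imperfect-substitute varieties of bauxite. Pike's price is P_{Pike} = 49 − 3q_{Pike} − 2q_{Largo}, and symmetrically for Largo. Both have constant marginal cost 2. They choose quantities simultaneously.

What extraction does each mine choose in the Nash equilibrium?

Mine Pike's profit: π = q_{Pike}(49 − 3q_{Pike} − 2q_{Largo}) − 2q_{Pike}.
∂π/∂q_{Pike} = 47 − 6q_{Pike} − 2q_{Largo} = 0 ⇒ q_{Pike} = 47/6 − (1/3)q_{Largo}.
The game is symmetric, so in equilibrium q_{Largo} = q_{Pike}: the reaction function gives (4/3)q_{Pike} = 47/6, hence q_{Pike} = 5.875.

5.875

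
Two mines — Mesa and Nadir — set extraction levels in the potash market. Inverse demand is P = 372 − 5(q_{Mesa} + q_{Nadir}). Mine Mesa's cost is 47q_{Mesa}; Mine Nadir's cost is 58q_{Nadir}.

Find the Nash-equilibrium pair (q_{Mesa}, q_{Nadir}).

22.4, 20.2

Mine Mesa's profit: π = q_{Mesa}(372 − 5(q_{Mesa} + q_{Nadir})) − 47q_{Mesa}.
∂π/∂q_{Mesa} = 325 − 10q_{Mesa} − 5q_{Nadir} = 0, so q_{Mesa} = 32.5 − 0.5q_{Nadir}.
By the same steps for Nadir: q_{Nadir} = 31.4 − 0.5q_{Mesa}.
Plugging q_{Nadir} into Mesa's best response: q_{Mesa} = 32.5 − 0.5(31.4 − 0.5q_{Mesa}) ⇒ 0.75q_{Mesa} = 16.8, so q_{Mesa} = 22.4.
Then q_{Nadir} = 31.4 − 0.5·22.4 = 20.2.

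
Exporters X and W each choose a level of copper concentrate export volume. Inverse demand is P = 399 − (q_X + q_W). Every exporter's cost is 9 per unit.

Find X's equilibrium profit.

16900

Exporter X's profit: π = q_X(399 − (q_X + q_W)) − 9q_X.
∂π/∂q_X = 390 − 2q_X − q_W = 0, so q_X = 195 − 0.5q_W.
The game is symmetric, so in equilibrium q_W = q_X: the reaction function gives 1.5q_X = 195, hence q_X = 130.
Price P = 399 − 260 = 139.
X's profit: (139 − 9)·130 = 16900.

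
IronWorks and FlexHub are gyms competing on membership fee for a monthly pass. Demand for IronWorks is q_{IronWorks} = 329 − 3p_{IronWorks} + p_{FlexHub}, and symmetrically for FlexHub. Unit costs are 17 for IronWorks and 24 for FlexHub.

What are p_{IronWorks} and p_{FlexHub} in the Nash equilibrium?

76.6, 79.6

IronWorks's profit: π = (p_{IronWorks} − 17)(329 − 3p_{IronWorks} + p_{FlexHub}).
∂π/∂p_{IronWorks} = 380 − 6p_{IronWorks} + p_{FlexHub} = 0 ⇒ p_{IronWorks} = 190/3 + (1/6)p_{FlexHub}.
Similarly p_{FlexHub} = 401/6 + (1/6)p_{IronWorks}.
Solving the two reaction functions simultaneously: (1 − (1/6)(1/6))p_{IronWorks} = 190/3 + (1/6)·(401/6), so (35/36)p_{IronWorks} = 2681/36 and p_{IronWorks} = 76.6.
Then p_{FlexHub} = 401/6 + (1/6)·76.6 = 79.6.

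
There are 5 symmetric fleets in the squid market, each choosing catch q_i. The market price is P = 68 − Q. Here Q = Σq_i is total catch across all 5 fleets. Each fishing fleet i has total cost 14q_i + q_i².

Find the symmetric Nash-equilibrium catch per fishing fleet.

6.75

A representative fishing fleet's profit is π_i = q_i(68 − Q) − 14q_i − q_i², with Q = q_i + Σ_{j≠i} q_j.
First-order condition: 54 − 4q_i − Σ_{j≠i} q_j = 0.
With identical fishing fleets, set every q_j = q: then 54 − 4q − 4q = 0, i.e. q = 54/8 = 6.75.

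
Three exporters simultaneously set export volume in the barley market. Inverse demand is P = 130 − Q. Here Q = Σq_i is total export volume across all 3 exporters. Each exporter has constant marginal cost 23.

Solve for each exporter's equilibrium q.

26.75

A representative exporter's profit is π_i = q_i(130 − Q) − 23q_i, with Q = q_i + Σ_{j≠i} q_j.
First-order condition: 107 − 2q_i − Σ_{j≠i} q_j = 0.
Imposing symmetry (q_j = q for all j) turns Σ_{j≠i} q_j into 2q, so 107 = 4q and q = 26.75.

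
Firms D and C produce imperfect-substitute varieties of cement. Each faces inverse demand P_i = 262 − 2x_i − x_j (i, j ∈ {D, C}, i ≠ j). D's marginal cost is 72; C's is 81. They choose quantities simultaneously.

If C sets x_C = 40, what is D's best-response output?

37.5

Firm D's profit: π = x_D(262 − 2x_D − x_C) − 72x_D.
∂π/∂x_D = 190 − 4x_D − x_C = 0 ⇒ x_D = 47.5 − 0.25x_C.
At x_C = 40: x_D = 47.5 − 0.25·40 = 37.5.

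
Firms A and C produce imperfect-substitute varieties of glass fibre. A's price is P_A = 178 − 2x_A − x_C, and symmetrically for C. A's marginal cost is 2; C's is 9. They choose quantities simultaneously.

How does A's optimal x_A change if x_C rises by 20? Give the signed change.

Firm A's profit: π = x_A(178 − 2x_A − x_C) − 2x_A.
∂π/∂x_A = 176 − 4x_A − x_C = 0 ⇒ x_A = 44 − 0.25x_C.
The reaction-function slope is −0.25, so a 20-unit rise in x_C moves x_A by −0.25 × 20 = −5. A's best response falls — the actions are strategic substitutes.

-5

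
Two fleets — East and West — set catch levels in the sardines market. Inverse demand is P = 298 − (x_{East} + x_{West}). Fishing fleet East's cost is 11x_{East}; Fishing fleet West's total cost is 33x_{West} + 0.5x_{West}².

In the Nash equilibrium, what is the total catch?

Fishing fleet East's profit: π = x_{East}(298 − (x_{East} + x_{West})) − 11x_{East}.
∂π/∂x_{East} = 287 − 2x_{East} − x_{West} = 0, so x_{East} = 143.5 − 0.5x_{West}.
For West: ∂π/∂x_{West} = 265 − 3x_{West} − x_{East} = 0 ⇒ x_{West} = 265/3 − (1/3)x_{East}.
Plugging x_{West} into East's best response: x_{East} = 143.5 − 0.5(265/3 − (1/3)x_{East}) ⇒ (5/6)x_{East} = 298/3, so x_{East} = 119.2.
Then x_{West} = 265/3 − (1/3)·119.2 = 48.6.
Total catch: 119.2 + 48.6 = 167.8.

167.8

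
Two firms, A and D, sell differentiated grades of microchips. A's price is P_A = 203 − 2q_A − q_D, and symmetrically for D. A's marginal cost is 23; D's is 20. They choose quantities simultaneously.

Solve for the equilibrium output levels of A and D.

35.8, 36.8

Firm A's profit: π = q_A(203 − 2q_A − q_D) − 23q_A.
∂π/∂q_A = 180 − 4q_A − q_D = 0 ⇒ q_A = 45 − 0.25q_D.
Similarly q_D = 45.75 − 0.25q_A.
Plugging q_D into A's best response: q_A = 45 − 0.25(45.75 − 0.25q_A) ⇒ 0.9375q_A = 33.5625, so q_A = 35.8.
Then q_D = 45.75 − 0.25·35.8 = 36.8.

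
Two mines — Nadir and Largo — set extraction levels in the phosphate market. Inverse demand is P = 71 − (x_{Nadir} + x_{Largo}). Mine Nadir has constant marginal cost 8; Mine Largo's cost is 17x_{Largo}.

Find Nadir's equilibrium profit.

576

Mine Nadir's profit: π = x_{Nadir}(71 − (x_{Nadir} + x_{Largo})) − 8x_{Nadir}.
∂π/∂x_{Nadir} = 63 − 2x_{Nadir} − x_{Largo} = 0, so x_{Nadir} = 31.5 − 0.5x_{Largo}.
By the same steps for Largo: x_{Largo} = 27 − 0.5x_{Nadir}.
Solving the two reaction functions simultaneously: (1 − (−0.5)(−0.5))x_{Nadir} = 31.5 − 0.5·27, so 0.75x_{Nadir} = 18 and x_{Nadir} = 24.
Then x_{Largo} = 27 − 0.5·24 = 15.
Price P = 71 − 39 = 32.
Nadir's profit: (32 − 8)·24 = 576.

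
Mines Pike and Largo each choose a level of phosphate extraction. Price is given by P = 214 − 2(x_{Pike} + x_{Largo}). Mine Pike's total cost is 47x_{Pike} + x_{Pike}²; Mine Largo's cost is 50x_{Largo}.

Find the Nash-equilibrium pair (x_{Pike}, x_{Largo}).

Mine Pike's profit: π = x_{Pike}(214 − 2(x_{Pike} + x_{Largo})) − 47x_{Pike} − x_{Pike}².
∂π/∂x_{Pike} = 167 − 6x_{Pike} − 2x_{Largo} = 0, so x_{Pike} = 167/6 − (1/3)x_{Largo}.
For Largo: ∂π/∂x_{Largo} = 164 − 4x_{Largo} − 2x_{Pike} = 0 ⇒ x_{Largo} = 41 − 0.5x_{Pike}.
Solving the two reaction functions simultaneously: (1 − (−1/3)(−0.5))x_{Pike} = 167/6 − (1/3)·41, so (5/6)x_{Pike} = 85/6 and x_{Pike} = 17.
Then x_{Largo} = 41 − 0.5·17 = 32.5.

17, 32.5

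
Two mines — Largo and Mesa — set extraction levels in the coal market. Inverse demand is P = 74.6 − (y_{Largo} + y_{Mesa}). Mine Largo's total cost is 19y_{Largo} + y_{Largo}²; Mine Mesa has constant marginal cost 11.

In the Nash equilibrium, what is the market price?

39.4

Mine Largo's profit: π = y_{Largo}(74.6 − (y_{Largo} + y_{Mesa})) − 19y_{Largo} − y_{Largo}².
∂π/∂y_{Largo} = 55.6 − 4y_{Largo} − y_{Mesa} = 0, so y_{Largo} = 13.9 − 0.25y_{Mesa}.
For Mesa: ∂π/∂y_{Mesa} = 63.6 − 2y_{Mesa} − y_{Largo} = 0 ⇒ y_{Mesa} = 31.8 − 0.5y_{Largo}.
Substituting the second reaction function into the first: y_{Largo} = 13.9 − 0.25(31.8 − 0.5y_{Largo}), which gives 0.875y_{Largo} = 5.95 ⇒ y_{Largo} = 6.8.
Then y_{Mesa} = 31.8 − 0.5·6.8 = 28.4.
Equilibrium price: P = 74.6 − 35.2 = 39.4.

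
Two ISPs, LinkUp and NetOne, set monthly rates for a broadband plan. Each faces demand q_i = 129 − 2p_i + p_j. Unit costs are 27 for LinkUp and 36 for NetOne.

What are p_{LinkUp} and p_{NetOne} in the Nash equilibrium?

62.2, 65.8

LinkUp's profit: π = (p_{LinkUp} − 27)(129 − 2p_{LinkUp} + p_{NetOne}).
∂π/∂p_{LinkUp} = 183 − 4p_{LinkUp} + p_{NetOne} = 0 ⇒ p_{LinkUp} = 45.75 + 0.25p_{NetOne}.
Similarly p_{NetOne} = 50.25 + 0.25p_{LinkUp}.
Substituting the second reaction function into the first: p_{LinkUp} = 45.75 + 0.25(50.25 + 0.25p_{LinkUp}), which gives 0.9375p_{LinkUp} = 58.3125 ⇒ p_{LinkUp} = 62.2.
Then p_{NetOne} = 50.25 + 0.25·62.2 = 65.8.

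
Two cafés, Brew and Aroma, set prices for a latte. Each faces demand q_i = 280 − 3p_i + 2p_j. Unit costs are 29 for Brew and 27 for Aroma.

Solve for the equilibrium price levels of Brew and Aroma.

Brew's profit: π = (p_{Brew} − 29)(280 − 3p_{Brew} + 2p_{Aroma}).
∂π/∂p_{Brew} = 367 − 6p_{Brew} + 2p_{Aroma} = 0 ⇒ p_{Brew} = 367/6 + (1/3)p_{Aroma}.
Similarly p_{Aroma} = 361/6 + (1/3)p_{Brew}.
Solving the two reaction functions simultaneously: (1 − (1/3)(1/3))p_{Brew} = 367/6 + (1/3)·(361/6), so (8/9)p_{Brew} = 731/9 and p_{Brew} = 91.375.
Then p_{Aroma} = 361/6 + (1/3)·91.375 = 90.625.

91.375, 90.625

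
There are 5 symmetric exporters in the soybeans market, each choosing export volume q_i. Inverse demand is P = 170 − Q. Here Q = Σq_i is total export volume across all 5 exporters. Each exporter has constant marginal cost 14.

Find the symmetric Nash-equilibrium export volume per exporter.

26

A representative exporter's profit is π_i = q_i(170 − Q) − 14q_i, with Q = q_i + Σ_{j≠i} q_j.
First-order condition: 156 − 2q_i − Σ_{j≠i} q_j = 0.
In a symmetric equilibrium every exporter chooses the same q, so Σ_{j≠i} q_j = 4q. The condition becomes 156 − 6q = 0, giving q = 156/6 = 26.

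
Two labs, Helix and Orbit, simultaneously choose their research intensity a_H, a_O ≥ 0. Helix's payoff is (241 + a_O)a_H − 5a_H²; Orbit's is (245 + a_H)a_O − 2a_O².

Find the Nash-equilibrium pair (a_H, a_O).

31, 69

Expanding Helix's payoff: 241a_H + a_Oa_H − 5a_H².
∂π/∂a_H = 241 + a_O − 10a_H = 0, so a_H = 24.1 + 0.1a_O.
Likewise for Orbit: a_O = 61.25 + 0.25a_H.
Solving the two reaction functions simultaneously: (1 − (0.1)(0.25))a_H = 24.1 + 0.1·61.25, so 0.975a_H = 30.225 and a_H = 31.
Then a_O = 61.25 + 0.25·31 = 69.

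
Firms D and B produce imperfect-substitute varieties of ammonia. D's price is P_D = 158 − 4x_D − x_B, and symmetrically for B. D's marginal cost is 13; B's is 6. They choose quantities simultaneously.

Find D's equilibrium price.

Firm D's profit: π = x_D(158 − 4x_D − x_B) − 13x_D.
∂π/∂x_D = 145 − 8x_D − x_B = 0 ⇒ x_D = 18.125 − 0.125x_B.
Similarly x_B = 19 − 0.125x_D.
Plugging x_B into D's best response: x_D = 18.125 − 0.125(19 − 0.125x_D) ⇒ (63/64)x_D = 15.75, so x_D = 16.
Then x_B = 19 − 0.125·16 = 17.
P_D = 158 − 4·16 − 17 = 77.

77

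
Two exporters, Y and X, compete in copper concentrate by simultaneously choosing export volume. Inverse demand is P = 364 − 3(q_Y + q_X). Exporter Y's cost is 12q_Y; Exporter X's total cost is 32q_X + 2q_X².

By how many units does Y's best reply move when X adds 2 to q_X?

Exporter Y's profit: π = q_Y(364 − 3(q_Y + q_X)) − 12q_Y.
∂π/∂q_Y = 352 − 6q_Y − 3q_X = 0, so q_Y = 176/3 − 0.5q_X.
The reaction-function slope is −0.5, so a 2-unit rise in q_X moves q_Y by −0.5 × 2 = −1. Y's best response falls — the actions are strategic substitutes.

-1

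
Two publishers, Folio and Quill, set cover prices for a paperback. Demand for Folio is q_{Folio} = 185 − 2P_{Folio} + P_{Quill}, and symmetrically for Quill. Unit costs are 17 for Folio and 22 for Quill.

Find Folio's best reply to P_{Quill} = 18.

Folio's profit: π = (P_{Folio} − 17)(185 − 2P_{Folio} + P_{Quill}).
∂π/∂P_{Folio} = 219 − 4P_{Folio} + P_{Quill} = 0 ⇒ P_{Folio} = 54.75 + 0.25P_{Quill}.
At P_{Quill} = 18: P_{Folio} = 54.75 + 0.25·18 = 59.25.

59.25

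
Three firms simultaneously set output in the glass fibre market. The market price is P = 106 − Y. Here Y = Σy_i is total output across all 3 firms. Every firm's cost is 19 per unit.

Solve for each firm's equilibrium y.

A representative firm's profit is π_i = y_i(106 − Y) − 19y_i, with Y = y_i + Σ_{j≠i} y_j.
First-order condition: 87 − 2y_i − Σ_{j≠i} y_j = 0.
Imposing symmetry (y_j = y for all j) turns Σ_{j≠i} y_j into 2y, so 87 = 4y and y = 21.75.

21.75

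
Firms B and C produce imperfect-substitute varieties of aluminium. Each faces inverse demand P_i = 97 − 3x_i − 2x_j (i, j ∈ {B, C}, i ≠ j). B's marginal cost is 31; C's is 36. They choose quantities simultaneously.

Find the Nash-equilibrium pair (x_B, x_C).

Firm B's profit: π = x_B(97 − 3x_B − 2x_C) − 31x_B.
∂π/∂x_B = 66 − 6x_B − 2x_C = 0 ⇒ x_B = 11 − (1/3)x_C.
Similarly x_C = 61/6 − (1/3)x_B.
Plugging x_C into B's best response: x_B = 11 − (1/3)(61/6 − (1/3)x_B) ⇒ (8/9)x_B = 137/18, so x_B = 8.5625.
Then x_C = 61/6 − (1/3)·8.5625 = 7.3125.

8.5625, 7.3125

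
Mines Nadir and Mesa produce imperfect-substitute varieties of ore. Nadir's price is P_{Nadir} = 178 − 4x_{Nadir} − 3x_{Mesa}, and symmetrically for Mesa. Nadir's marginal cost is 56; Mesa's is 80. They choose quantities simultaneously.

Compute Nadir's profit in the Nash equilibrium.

615.04

Mine Nadir's profit: π = x_{Nadir}(178 − 4x_{Nadir} − 3x_{Mesa}) − 56x_{Nadir}.
∂π/∂x_{Nadir} = 122 − 8x_{Nadir} − 3x_{Mesa} = 0 ⇒ x_{Nadir} = 15.25 − 0.375x_{Mesa}.
Similarly x_{Mesa} = 12.25 − 0.375x_{Nadir}.
Plugging x_{Mesa} into Nadir's best response: x_{Nadir} = 15.25 − 0.375(12.25 − 0.375x_{Nadir}) ⇒ (55/64)x_{Nadir} = 341/32, so x_{Nadir} = 12.4.
Then x_{Mesa} = 12.25 − 0.375·12.4 = 7.6.
P_{Nadir} = 178 − 4·12.4 − 3·7.6 = 105.6.
Profit = (105.6 − 56)·12.4 = 615.04.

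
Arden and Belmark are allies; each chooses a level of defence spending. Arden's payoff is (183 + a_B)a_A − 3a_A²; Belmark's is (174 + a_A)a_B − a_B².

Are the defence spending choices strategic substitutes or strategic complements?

Expanding Arden's payoff: 183a_A + a_Ba_A − 3a_A².
∂π/∂a_A = 183 + a_B − 6a_A = 0, so a_A = 30.5 + (1/6)a_B.
The best-response slope da_A/da_B = 1/6 > 0: the reaction function is upward-sloping, so the choices are strategic complements.

strategic complements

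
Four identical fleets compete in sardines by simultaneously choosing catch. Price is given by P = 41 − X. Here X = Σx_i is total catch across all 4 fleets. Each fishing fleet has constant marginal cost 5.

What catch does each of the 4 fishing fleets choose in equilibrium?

7.2

A representative fishing fleet's profit is π_i = x_i(41 − X) − 5x_i, with X = x_i + Σ_{j≠i} x_j.
First-order condition: 36 − 2x_i − Σ_{j≠i} x_j = 0.
Imposing symmetry (x_j = x for all j) turns Σ_{j≠i} x_j into 3x, so 36 = 5x and x = 7.2.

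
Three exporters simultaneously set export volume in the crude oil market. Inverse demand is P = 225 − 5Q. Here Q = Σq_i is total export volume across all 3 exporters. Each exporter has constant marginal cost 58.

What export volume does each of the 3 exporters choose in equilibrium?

A representative exporter's profit is π_i = q_i(225 − 5Q) − 58q_i, with Q = q_i + Σ_{j≠i} q_j.
First-order condition: 167 − 10q_i − 5Σ_{j≠i} q_j = 0.
With identical exporters, set every q_j = q: then 167 − 10q − 10q = 0, i.e. q = 167/20 = 8.35.

8.35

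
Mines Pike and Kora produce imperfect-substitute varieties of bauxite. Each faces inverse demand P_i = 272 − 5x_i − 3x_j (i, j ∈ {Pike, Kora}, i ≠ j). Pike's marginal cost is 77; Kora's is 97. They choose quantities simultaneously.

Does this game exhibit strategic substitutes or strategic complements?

Mine Pike's profit: π = x_{Pike}(272 − 5x_{Pike} − 3x_{Kora}) − 77x_{Pike}.
∂π/∂x_{Pike} = 195 − 10x_{Pike} − 3x_{Kora} = 0 ⇒ x_{Pike} = 19.5 − 0.3x_{Kora}.
The best-response slope dx_{Pike}/dx_{Kora} = −0.3 < 0: the reaction function is downward-sloping, so the choices are strategic substitutes.

strategic substitutes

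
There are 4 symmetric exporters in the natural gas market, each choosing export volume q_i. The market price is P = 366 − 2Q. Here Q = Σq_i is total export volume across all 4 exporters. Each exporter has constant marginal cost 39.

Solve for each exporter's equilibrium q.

A representative exporter's profit is π_i = q_i(366 − 2Q) − 39q_i, with Q = q_i + Σ_{j≠i} q_j.
First-order condition: 327 − 4q_i − 2Σ_{j≠i} q_j = 0.
In a symmetric equilibrium every exporter chooses the same q, so Σ_{j≠i} q_j = 3q. The condition becomes 327 − 10q = 0, giving q = 327/10 = 32.7.

32.7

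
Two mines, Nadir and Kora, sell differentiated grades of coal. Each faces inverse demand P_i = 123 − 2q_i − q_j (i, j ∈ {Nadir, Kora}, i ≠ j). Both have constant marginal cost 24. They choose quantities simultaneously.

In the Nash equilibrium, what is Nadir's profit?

784.08

Mine Nadir's profit: π = q_{Nadir}(123 − 2q_{Nadir} − q_{Kora}) − 24q_{Nadir}.
∂π/∂q_{Nadir} = 99 − 4q_{Nadir} − q_{Kora} = 0 ⇒ q_{Nadir} = 24.75 − 0.25q_{Kora}.
By symmetry q_{Kora} = q_{Nadir}; substituting into the reaction function, 1.25q_{Nadir} = 24.75 and q_{Nadir} = 19.8.
P_{Nadir} = 123 − 2·19.8 − 19.8 = 63.6.
Profit = (63.6 − 24)·19.8 = 784.08.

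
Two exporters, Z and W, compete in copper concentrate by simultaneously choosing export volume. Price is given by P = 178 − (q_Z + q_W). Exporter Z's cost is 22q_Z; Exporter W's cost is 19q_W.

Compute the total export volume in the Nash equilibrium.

Exporter Z's profit: π = q_Z(178 − (q_Z + q_W)) − 22q_Z.
∂π/∂q_Z = 156 − 2q_Z − q_W = 0, so q_Z = 78 − 0.5q_W.
By the same steps for W: q_W = 79.5 − 0.5q_Z.
Solving the two reaction functions simultaneously: (1 − (−0.5)(−0.5))q_Z = 78 − 0.5·79.5, so 0.75q_Z = 38.25 and q_Z = 51.
Then q_W = 79.5 − 0.5·51 = 54.
Total export volume: 51 + 54 = 105.

105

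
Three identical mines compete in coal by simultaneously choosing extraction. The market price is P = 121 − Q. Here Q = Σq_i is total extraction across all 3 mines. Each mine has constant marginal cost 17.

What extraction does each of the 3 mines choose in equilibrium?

26

A representative mine's profit is π_i = q_i(121 − Q) − 17q_i, with Q = q_i + Σ_{j≠i} q_j.
First-order condition: 104 − 2q_i − Σ_{j≠i} q_j = 0.
In a symmetric equilibrium every mine chooses the same q, so Σ_{j≠i} q_j = 2q. The condition becomes 104 − 4q = 0, giving q = 104/4 = 26.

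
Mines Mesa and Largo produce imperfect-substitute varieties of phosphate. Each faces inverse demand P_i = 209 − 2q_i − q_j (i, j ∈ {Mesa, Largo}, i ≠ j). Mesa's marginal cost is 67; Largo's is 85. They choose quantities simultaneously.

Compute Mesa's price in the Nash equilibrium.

Mine Mesa's profit: π = q_{Mesa}(209 − 2q_{Mesa} − q_{Largo}) − 67q_{Mesa}.
∂π/∂q_{Mesa} = 142 − 4q_{Mesa} − q_{Largo} = 0 ⇒ q_{Mesa} = 35.5 − 0.25q_{Largo}.
Similarly q_{Largo} = 31 − 0.25q_{Mesa}.
Plugging q_{Largo} into Mesa's best response: q_{Mesa} = 35.5 − 0.25(31 − 0.25q_{Mesa}) ⇒ 0.9375q_{Mesa} = 27.75, so q_{Mesa} = 29.6.
Then q_{Largo} = 31 − 0.25·29.6 = 23.6.
P_{Mesa} = 209 − 2·29.6 − 23.6 = 126.2.

126.2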